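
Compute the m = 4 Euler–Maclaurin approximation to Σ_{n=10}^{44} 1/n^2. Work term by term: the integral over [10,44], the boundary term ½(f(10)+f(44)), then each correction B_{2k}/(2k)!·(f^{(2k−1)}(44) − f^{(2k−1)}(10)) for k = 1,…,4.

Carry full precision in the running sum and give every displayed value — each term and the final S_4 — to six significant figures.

Integral: ∫_10^44 1/x^2 dx = 0.0772727.
Endpoint term: (f(10) + f(44))/2 = (0.0100000 + 0.000516529)/2 = 0.00525826.
So far: 0.0825310.
Correction k=1: B_{2}/2! · (f^{(1)}(44) − f^{(1)}(10)) = 1/12 · (-2.34786e-05 − (-0.00200000)) = 0.000164710.
After k=1: 0.0826957.
Correction k=2: B_{4}/4! · (f^{(3)}(44) − f^{(3)}(10)) = −1/720 · (-1.45528e-07 − (-0.000240000)) = -3.33131e-07.
After k=2: 0.0826954.
Correction k=3: B_{6}/6! · (f^{(5)}(44) − f^{(5)}(10)) = 1/30240 · (-2.25509e-09 − (-7.20000e-05)) = 2.38088e-09.
After k=3: 0.0826954.
Correction k=4: B_{8}/8! · (f^{(7)}(44) − f^{(7)}(10)) = −1/1209600 · (-6.52299e-11 − (-4.03200e-05)) = -3.33333e-11.

S_4 ≈ 0.0826954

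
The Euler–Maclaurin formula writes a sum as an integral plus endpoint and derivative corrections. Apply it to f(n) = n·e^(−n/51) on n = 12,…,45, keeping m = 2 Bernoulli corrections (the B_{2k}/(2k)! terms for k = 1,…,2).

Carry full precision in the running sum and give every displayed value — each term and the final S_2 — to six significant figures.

The integral term ∫_12^45 x·e^(−x/51) dx = 513.353.
Boundary: ½(f(12) + f(45)) = ½(9.48406 + 18.6214) = 14.0527.
Integral + boundary = 527.405.
Order-1 term: 1/12 · (0.0486833 − 0.604376) = -0.0463078.
After k=1: 527.359.
Order-2 term: −1/720 · (0.000336909 − 0.000840082) = 6.98852e-07.

S_2 ≈ 527.359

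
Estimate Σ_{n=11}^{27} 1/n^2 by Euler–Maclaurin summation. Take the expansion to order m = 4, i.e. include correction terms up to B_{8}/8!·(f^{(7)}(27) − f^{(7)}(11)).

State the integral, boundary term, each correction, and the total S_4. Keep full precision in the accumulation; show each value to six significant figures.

S_4 ≈ 0.0588067

The integral term ∫_11^27 1/x^2 dx = 0.0538721.
Boundary: ½(f(11) + f(27)) = ½(0.00826446 + 0.00137174) = 0.00481810.
So far: 0.0586902.
Order-1 term: 1/12 · (-0.000101611 − (-0.00150263)) = 0.000116752.
Partial sum through k=1: 0.0588069.
Order-2 term: −1/720 · (-1.67260e-06 − (-0.000149021)) = -2.04651e-07.
Partial sum through k=2: 0.0588067.
Order-3 term: 1/30240 · (-6.88313e-08 − (-3.69474e-05)) = 1.21953e-09.
Partial sum through k=3: 0.0588067.
Order-4 term: −1/1209600 · (-5.28745e-09 − (-1.70996e-05)) = -1.41322e-11.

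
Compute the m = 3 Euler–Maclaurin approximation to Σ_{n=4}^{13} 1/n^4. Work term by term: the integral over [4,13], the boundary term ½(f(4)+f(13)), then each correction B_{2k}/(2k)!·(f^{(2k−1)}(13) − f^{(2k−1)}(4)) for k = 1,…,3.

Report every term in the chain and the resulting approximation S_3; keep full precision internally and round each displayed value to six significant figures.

∫_4^13 1/x^4 dx evaluates to 0.00505661.
Endpoint term: (f(4) + f(13))/2 = (0.00390625 + 3.50128e-05)/2 = 0.00197063.
Running total after boundary: 0.00702724.
Order-1 term: 1/12 · (-1.07732e-05 − (-0.00390625)) = 0.000324623.
Running total after k=1: 0.00735187.
Order-2 term: −1/720 · (-1.91240e-06 − (-0.00732422)) = -1.01699e-05.
Running total after k=2: 0.00734170.
Order-3 term: 1/30240 · (-6.33693e-07 − (-0.0256348)) = 8.47690e-07.

S_3 ≈ 0.00734254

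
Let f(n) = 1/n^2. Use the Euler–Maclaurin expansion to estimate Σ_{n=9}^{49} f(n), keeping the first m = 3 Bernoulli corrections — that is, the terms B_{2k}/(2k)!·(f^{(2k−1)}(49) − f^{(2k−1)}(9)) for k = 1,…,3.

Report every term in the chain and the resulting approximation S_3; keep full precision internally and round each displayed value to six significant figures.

S_3 ≈ 0.0973107

∫_9^49 1/x^2 dx evaluates to 0.0907029.
½[f(9) + f(49)] = ½[0.0123457 + 0.000416493] = 0.00638109.
Integral + boundary = 0.0970840.
Order-1 term: 1/12 · (-1.69997e-05 − (-0.00274348)) = 0.000227207.
Running total after k=1: 0.0973112.
Order-2 term: −1/720 · (-8.49632e-08 − (-0.000406442)) = -5.64385e-07.
Running total after k=2: 0.0973107.
Order-3 term: 1/30240 · (-1.06160e-09 − (-0.000150534)) = 4.97794e-09.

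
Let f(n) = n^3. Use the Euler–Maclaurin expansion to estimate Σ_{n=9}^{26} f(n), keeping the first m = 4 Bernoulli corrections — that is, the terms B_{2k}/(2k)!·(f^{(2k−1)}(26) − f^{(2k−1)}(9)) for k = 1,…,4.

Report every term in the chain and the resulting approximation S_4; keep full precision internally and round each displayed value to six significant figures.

∫_9^26 x^3 dx evaluates to 112604.
Boundary: ½(f(9) + f(26)) = ½(729.000 + 17576.0) = 9152.50.
So far: 121756.
Correction k=1: B_{2}/2! · (f^{(1)}(26) − f^{(1)}(9)) = 1/12 · (2028.00 − 243.000) = 148.750.
Running total after k=1: 121905.
Correction k=2: B_{4}/4! · (f^{(3)}(26) − f^{(3)}(9)) = −1/720 · (6.00000 − 6.00000) = 0.00000.
Running total after k=2: 121905.
Correction k=3: B_{6}/6! · (f^{(5)}(26) − f^{(5)}(9)) = 1/30240 · (0.00000 − 0.00000) = 0.00000.
Running total after k=3: 121905.
Correction k=4: B_{8}/8! · (f^{(7)}(26) − f^{(7)}(9)) = −1/1209600 · (0.00000 − 0.00000) = 0.00000.

S_4 ≈ 121905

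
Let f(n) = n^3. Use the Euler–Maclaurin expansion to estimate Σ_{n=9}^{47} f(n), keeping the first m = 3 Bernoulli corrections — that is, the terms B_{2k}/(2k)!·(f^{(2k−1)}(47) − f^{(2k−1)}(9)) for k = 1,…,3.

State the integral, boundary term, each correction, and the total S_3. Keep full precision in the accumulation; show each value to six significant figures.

S_3 ≈ 1.27109e+06

∫_9^47 x^3 dx evaluates to 1.21828e+06.
Boundary: ½(f(9) + f(47)) = ½(729.000 + 103823) = 52276.0.
Running total after boundary: 1.27056e+06.
Correction k=1: B_{2}/2! · (f^{(1)}(47) − f^{(1)}(9)) = 1/12 · (6627.00 − 243.000) = 532.000.
Running total after k=1: 1.27109e+06.
Correction k=2: B_{4}/4! · (f^{(3)}(47) − f^{(3)}(9)) = −1/720 · (6.00000 − 6.00000) = 0.00000.
Running total after k=2: 1.27109e+06.
Correction k=3: B_{6}/6! · (f^{(5)}(47) − f^{(5)}(9)) = 1/30240 · (0.00000 − 0.00000) = 0.00000.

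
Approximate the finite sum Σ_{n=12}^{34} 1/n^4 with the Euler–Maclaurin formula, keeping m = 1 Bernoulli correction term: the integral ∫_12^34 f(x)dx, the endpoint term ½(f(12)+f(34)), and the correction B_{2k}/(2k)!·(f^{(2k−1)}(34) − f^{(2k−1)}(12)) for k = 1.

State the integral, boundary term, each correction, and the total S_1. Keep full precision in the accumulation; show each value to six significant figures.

S_1 ≈ 0.000210239

The integral term ∫_12^34 1/x^4 dx = 0.000184420.
½[f(12) + f(34)] = ½[4.82253e-05 + 7.48315e-07] = 2.44868e-05.
Integral + boundary = 0.000208907.
k=1: B_{2}/(2)! × [f^{(1)}(34) − f^{(1)}(12)] = 1/12 × (-8.80370e-08 − (-1.60751e-05)) = 1.33226e-06.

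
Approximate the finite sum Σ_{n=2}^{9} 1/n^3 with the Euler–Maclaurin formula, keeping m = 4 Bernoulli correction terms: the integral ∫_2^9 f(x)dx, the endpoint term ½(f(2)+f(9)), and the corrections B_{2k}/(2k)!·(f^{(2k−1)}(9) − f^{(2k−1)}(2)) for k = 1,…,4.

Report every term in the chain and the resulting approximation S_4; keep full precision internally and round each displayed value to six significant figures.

S_4 ≈ 0.196477

The integral term ∫_2^9 1/x^3 dx = 0.118827.
½[f(2) + f(9)] = ½[0.125000 + 0.00137174] = 0.0631859.
Integral + boundary = 0.182013.
Correction k=1: B_{2}/2! · (f^{(1)}(9) − f^{(1)}(2)) = 1/12 · (-0.000457247 − (-0.187500)) = 0.0155869.
Running total after k=1: 0.197600.
Correction k=2: B_{4}/4! · (f^{(3)}(9) − f^{(3)}(2)) = −1/720 · (-0.000112901 − (-0.937500)) = -0.00130193.
Running total after k=2: 0.196298.
Correction k=3: B_{6}/6! · (f^{(5)}(9) − f^{(5)}(2)) = 1/30240 · (-5.85410e-05 − (-9.84375)) = 0.000325519.
Running total after k=3: 0.196624.
Correction k=4: B_{8}/8! · (f^{(7)}(9) − f^{(7)}(2)) = −1/1209600 · (-5.20365e-05 − (-177.188)) = -0.000146484.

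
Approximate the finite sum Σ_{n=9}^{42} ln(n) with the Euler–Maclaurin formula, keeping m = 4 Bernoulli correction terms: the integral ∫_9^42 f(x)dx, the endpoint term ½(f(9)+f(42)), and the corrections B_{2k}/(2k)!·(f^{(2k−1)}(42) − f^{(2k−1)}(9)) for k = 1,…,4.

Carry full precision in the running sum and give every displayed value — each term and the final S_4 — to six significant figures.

S_4 ≈ 107.167

Integral: ∫_9^42 ln(x) dx = 104.207.
½[f(9) + f(42)] = ½[2.19722 + 3.73767] = 2.96745.
So far: 107.175.
k=1: B_{2}/(2)! × [f^{(1)}(42) − f^{(1)}(9)] = 1/12 × (0.0238095 − 0.111111) = -0.00727513.
Partial sum through k=1: 107.167.
k=2: B_{4}/(4)! × [f^{(3)}(42) − f^{(3)}(9)] = −1/720 × (2.69949e-05 − 0.00274348) = 3.77290e-06.
Partial sum through k=2: 107.167.
k=3: B_{6}/(6)! × [f^{(5)}(42) − f^{(5)}(9)] = 1/30240 × (1.83639e-07 − 0.000406442) = -1.34345e-08.
Partial sum through k=3: 107.167.
k=4: B_{8}/(8)! × [f^{(7)}(42) − f^{(7)}(9)] = −1/1209600 × (3.12311e-09 − 0.000150534) = 1.24447e-10.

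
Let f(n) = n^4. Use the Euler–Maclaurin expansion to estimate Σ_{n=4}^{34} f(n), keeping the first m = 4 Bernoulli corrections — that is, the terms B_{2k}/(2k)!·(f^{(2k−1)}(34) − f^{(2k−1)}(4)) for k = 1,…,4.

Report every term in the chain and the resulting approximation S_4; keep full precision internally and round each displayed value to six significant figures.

The integral term ∫_4^34 x^4 dx = 9.08688e+06.
Boundary: ½(f(4) + f(34)) = ½(256.000 + 1.33634e+06) = 668296.
Running total after boundary: 9.75518e+06.
Correction k=1: B_{2}/2! · (f^{(1)}(34) − f^{(1)}(4)) = 1/12 · (157216 − 256.000) = 13080.0.
Partial sum through k=1: 9.76826e+06.
Correction k=2: B_{4}/4! · (f^{(3)}(34) − f^{(3)}(4)) = −1/720 · (816.000 − 96.0000) = -1.00000.
Partial sum through k=2: 9.76826e+06.
Correction k=3: B_{6}/6! · (f^{(5)}(34) − f^{(5)}(4)) = 1/30240 · (0.00000 − 0.00000) = 0.00000.
Partial sum through k=3: 9.76826e+06.
Correction k=4: B_{8}/8! · (f^{(7)}(34) − f^{(7)}(4)) = −1/1209600 · (0.00000 − 0.00000) = 0.00000.

S_4 ≈ 9.76826e+06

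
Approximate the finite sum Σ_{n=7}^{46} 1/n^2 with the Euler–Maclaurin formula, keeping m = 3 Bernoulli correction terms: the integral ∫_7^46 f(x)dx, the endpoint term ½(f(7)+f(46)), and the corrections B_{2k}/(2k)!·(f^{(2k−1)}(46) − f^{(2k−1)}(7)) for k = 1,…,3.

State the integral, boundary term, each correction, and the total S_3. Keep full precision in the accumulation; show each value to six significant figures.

S_3 ≈ 0.132041

∫_7^46 1/x^2 dx evaluates to 0.121118.
Boundary: ½(f(7) + f(46)) = ½(0.0204082 + 0.000472590) = 0.0104404.
So far: 0.131558.
Correction k=1: B_{2}/2! · (f^{(1)}(46) − f^{(1)}(7)) = 1/12 · (-2.05474e-05 − (-0.00583090)) = 0.000484196.
After k=1: 0.132043.
Correction k=2: B_{4}/4! · (f^{(3)}(46) − f^{(3)}(7)) = −1/720 · (-1.16526e-07 − (-0.00142798)) = -1.98314e-06.
After k=2: 0.132041.
Correction k=3: B_{6}/6! · (f^{(5)}(46) − f^{(5)}(7)) = 1/30240 · (-1.65207e-09 − (-0.000874271)) = 2.89110e-08.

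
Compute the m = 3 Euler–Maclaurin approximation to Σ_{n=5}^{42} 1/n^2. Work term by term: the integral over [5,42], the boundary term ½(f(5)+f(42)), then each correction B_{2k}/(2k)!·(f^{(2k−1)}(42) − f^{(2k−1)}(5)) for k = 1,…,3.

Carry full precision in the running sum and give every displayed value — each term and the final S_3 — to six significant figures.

The integral term ∫_5^42 1/x^2 dx = 0.176190.
½[f(5) + f(42)] = ½[0.0400000 + 0.000566893] = 0.0202834.
Integral + boundary = 0.196474.
Order-1 term: 1/12 · (-2.69949e-05 − (-0.0160000)) = 0.00133108.
After k=1: 0.197805.
Order-2 term: −1/720 · (-1.83639e-07 − (-0.00768000)) = -1.06664e-05.
After k=2: 0.197794.
Order-3 term: 1/30240 · (-3.12311e-09 − (-0.00921600)) = 3.04762e-07.

S_3 ≈ 0.197795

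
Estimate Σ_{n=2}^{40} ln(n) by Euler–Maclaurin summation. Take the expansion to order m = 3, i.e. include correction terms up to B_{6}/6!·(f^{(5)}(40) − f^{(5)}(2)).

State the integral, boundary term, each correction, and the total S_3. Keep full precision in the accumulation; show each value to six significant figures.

Integral: ∫_2^40 ln(x) dx = 108.169.
Boundary: ½(f(2) + f(40)) = ½(0.693147 + 3.68888) = 2.19101.
Integral + boundary = 110.360.
Order-1 term: 1/12 · (0.0250000 − 0.500000) = -0.0395833.
After k=1: 110.320.
Order-2 term: −1/720 · (3.12500e-05 − 0.250000) = 0.000347179.
After k=2: 110.321.
Order-3 term: 1/30240 · (2.34375e-07 − 0.750000) = -2.48016e-05.

S_3 ≈ 110.321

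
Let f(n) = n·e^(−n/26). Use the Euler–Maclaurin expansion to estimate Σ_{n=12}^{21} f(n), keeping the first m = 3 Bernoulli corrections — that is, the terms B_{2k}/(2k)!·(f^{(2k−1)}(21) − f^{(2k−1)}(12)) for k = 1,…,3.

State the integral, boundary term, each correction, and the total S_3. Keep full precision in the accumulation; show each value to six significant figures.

S_3 ≈ 86.3195

∫_12^21 x·e^(−x/26) dx evaluates to 77.8769.
½[f(12) + f(21)] = ½[7.56376 + 9.36360] = 8.46368.
So far: 86.3406.
k=1: B_{2}/(2)! × [f^{(1)}(21) − f^{(1)}(12)] = 1/12 × (0.0857473 − 0.339399) = -0.0211377.
Running total after k=1: 86.3195.
k=2: B_{4}/(4)! × [f^{(3)}(21) − f^{(3)}(12)] = −1/720 × (0.00144603 − 0.00236690) = 1.27898e-06.
Running total after k=2: 86.3195.
k=3: B_{6}/(6)! × [f^{(5)}(21) − f^{(5)}(12)] = 1/30240 × (4.09057e-06 − 6.25996e-06) = -7.17393e-11.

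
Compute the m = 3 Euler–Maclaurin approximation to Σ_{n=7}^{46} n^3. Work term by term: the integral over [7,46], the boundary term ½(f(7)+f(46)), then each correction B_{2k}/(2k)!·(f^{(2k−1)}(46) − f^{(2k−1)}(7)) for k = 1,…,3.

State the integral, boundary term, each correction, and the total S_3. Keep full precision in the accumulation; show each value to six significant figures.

S_3 ≈ 1.16812e+06

The integral term ∫_7^46 x^3 dx = 1.11876e+06.
Boundary: ½(f(7) + f(46)) = ½(343.000 + 97336.0) = 48839.5.
So far: 1.16760e+06.
Correction k=1: B_{2}/2! · (f^{(1)}(46) − f^{(1)}(7)) = 1/12 · (6348.00 − 147.000) = 516.750.
Partial sum through k=1: 1.16812e+06.
Correction k=2: B_{4}/4! · (f^{(3)}(46) − f^{(3)}(7)) = −1/720 · (6.00000 − 6.00000) = 0.00000.
Partial sum through k=2: 1.16812e+06.
Correction k=3: B_{6}/6! · (f^{(5)}(46) − f^{(5)}(7)) = 1/30240 · (0.00000 − 0.00000) = 0.00000.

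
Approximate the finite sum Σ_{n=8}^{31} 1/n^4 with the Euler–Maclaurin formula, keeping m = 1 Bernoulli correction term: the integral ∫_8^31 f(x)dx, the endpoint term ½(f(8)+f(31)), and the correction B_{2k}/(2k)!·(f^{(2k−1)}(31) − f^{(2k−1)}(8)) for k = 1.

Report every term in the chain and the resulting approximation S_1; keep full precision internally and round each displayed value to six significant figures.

S_1 ≈ 0.000772625

Integral: ∫_8^31 1/x^4 dx = 0.000639853.
Endpoint term: (f(8) + f(31))/2 = (0.000244141 + 1.08281e-06)/2 = 0.000122612.
Integral + boundary = 0.000762464.
k=1: B_{2}/(2)! × [f^{(1)}(31) − f^{(1)}(8)] = 1/12 × (-1.39718e-07 − (-0.000122070)) = 1.01609e-05.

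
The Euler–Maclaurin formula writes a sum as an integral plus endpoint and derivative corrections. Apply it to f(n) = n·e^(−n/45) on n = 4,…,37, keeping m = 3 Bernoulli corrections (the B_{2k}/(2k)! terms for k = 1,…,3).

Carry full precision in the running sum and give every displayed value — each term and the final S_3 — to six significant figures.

S_3 ≈ 405.770

∫_4^37 x·e^(−x/45) dx evaluates to 395.873.
Endpoint term: (f(4) + f(37))/2 = (3.65979 + 16.2598)/2 = 9.95979.
So far: 405.833.
Correction k=1: B_{2}/2! · (f^{(1)}(37) − f^{(1)}(4)) = 1/12 · (0.0781252 − 0.833619) = -0.0629578.
Partial sum through k=1: 405.770.
Correction k=2: B_{4}/4! · (f^{(3)}(37) − f^{(3)}(4)) = −1/720 · (0.000472609 − 0.00131532) = 1.17043e-06.
Partial sum through k=2: 405.770.
Correction k=3: B_{6}/6! · (f^{(5)}(37) − f^{(5)}(4)) = 1/30240 · (4.47722e-07 − 1.09579e-06) = -2.14307e-11.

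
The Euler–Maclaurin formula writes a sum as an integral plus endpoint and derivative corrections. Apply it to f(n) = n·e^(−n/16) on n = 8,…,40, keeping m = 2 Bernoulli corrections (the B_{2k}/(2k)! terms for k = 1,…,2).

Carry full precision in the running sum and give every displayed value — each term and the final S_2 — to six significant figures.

S_2 ≈ 163.392

The integral term ∫_8^40 x·e^(−x/16) dx = 159.360.
Endpoint term: (f(8) + f(40))/2 = (4.85225 + 3.28340)/2 = 4.06782.
Running total after boundary: 163.427.
k=1: B_{2}/(2)! × [f^{(1)}(40) − f^{(1)}(8)] = 1/12 × (-0.123127 − 0.303265) = -0.0355327.
Partial sum through k=1: 163.392.
k=2: B_{4}/(4)! × [f^{(3)}(40) − f^{(3)}(8)] = −1/720 × (0.000160322 − 0.00592315) = 8.00393e-06.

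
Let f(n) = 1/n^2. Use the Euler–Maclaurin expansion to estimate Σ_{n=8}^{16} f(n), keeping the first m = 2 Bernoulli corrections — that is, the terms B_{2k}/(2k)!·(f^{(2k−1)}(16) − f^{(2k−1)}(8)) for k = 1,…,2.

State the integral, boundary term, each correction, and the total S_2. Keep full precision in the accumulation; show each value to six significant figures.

The integral term ∫_8^16 1/x^2 dx = 0.0625000.
½[f(8) + f(16)] = ½[0.0156250 + 0.00390625] = 0.00976562.
So far: 0.0722656.
Correction k=1: B_{2}/2! · (f^{(1)}(16) − f^{(1)}(8)) = 1/12 · (-0.000488281 − (-0.00390625)) = 0.000284831.
After k=1: 0.0725505.
Correction k=2: B_{4}/4! · (f^{(3)}(16) − f^{(3)}(8)) = −1/720 · (-2.28882e-05 − (-0.000732422)) = -9.85463e-07.

S_2 ≈ 0.0725495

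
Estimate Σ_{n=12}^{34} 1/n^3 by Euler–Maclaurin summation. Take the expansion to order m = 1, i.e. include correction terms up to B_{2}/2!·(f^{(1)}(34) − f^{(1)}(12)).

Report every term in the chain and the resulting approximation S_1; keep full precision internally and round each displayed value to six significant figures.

∫_12^34 1/x^3 dx evaluates to 0.00303970.
½[f(12) + f(34)] = ½[0.000578704 + 2.54427e-05] = 0.000302073.
Integral + boundary = 0.00334177.
k=1: B_{2}/(2)! × [f^{(1)}(34) − f^{(1)}(12)] = 1/12 × (-2.24494e-06 − (-0.000144676)) = 1.18692e-05.

S_1 ≈ 0.00335364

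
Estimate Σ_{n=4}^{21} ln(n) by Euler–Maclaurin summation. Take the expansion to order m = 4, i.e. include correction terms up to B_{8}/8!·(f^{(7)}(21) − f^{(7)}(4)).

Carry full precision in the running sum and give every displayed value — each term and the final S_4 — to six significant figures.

S_4 ≈ 43.5884

Integral: ∫_4^21 ln(x) dx = 41.3898.
Endpoint term: (f(4) + f(21))/2 = (1.38629 + 3.04452)/2 = 2.21541.
So far: 43.6052.
Correction k=1: B_{2}/2! · (f^{(1)}(21) − f^{(1)}(4)) = 1/12 · (0.0476190 − 0.250000) = -0.0168651.
After k=1: 43.5883.
Correction k=2: B_{4}/4! · (f^{(3)}(21) − f^{(3)}(4)) = −1/720 · (0.000215959 − 0.0312500) = 4.31028e-05.
After k=2: 43.5884.
Correction k=3: B_{6}/6! · (f^{(5)}(21) − f^{(5)}(4)) = 1/30240 · (5.87645e-06 − 0.0234375) = -7.74855e-07.
After k=3: 43.5884.
Correction k=4: B_{8}/8! · (f^{(7)}(21) − f^{(7)}(4)) = −1/1209600 · (3.99758e-07 − 0.0439453) = 3.63301e-08.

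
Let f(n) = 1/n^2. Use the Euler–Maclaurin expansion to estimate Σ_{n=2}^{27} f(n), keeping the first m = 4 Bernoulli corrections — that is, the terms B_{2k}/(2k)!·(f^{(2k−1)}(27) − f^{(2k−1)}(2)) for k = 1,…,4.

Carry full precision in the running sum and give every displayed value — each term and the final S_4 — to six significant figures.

The integral term ∫_2^27 1/x^2 dx = 0.462963.
Boundary: ½(f(2) + f(27)) = ½(0.250000 + 0.00137174) = 0.125686.
So far: 0.588649.
Order-1 term: 1/12 · (-0.000101611 − (-0.250000)) = 0.0208249.
Partial sum through k=1: 0.609474.
Order-2 term: −1/720 · (-1.67260e-06 − (-0.750000)) = -0.00104166.
Partial sum through k=2: 0.608432.
Order-3 term: 1/30240 · (-6.88313e-08 − (-5.62500)) = 0.000186012.
Partial sum through k=3: 0.608618.
Order-4 term: −1/1209600 · (-5.28745e-09 − (-78.7500)) = -6.51042e-05.

S_4 ≈ 0.608553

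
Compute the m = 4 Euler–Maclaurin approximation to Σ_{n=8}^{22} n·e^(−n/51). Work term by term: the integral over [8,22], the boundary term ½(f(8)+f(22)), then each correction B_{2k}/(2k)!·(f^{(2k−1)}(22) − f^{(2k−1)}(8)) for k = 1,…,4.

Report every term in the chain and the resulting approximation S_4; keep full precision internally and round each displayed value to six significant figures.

∫_8^22 x·e^(−x/51) dx evaluates to 153.634.
Boundary: ½(f(8) + f(22)) = ½(6.83857 + 14.2916) = 10.5651.
So far: 164.199.
Order-1 term: 1/12 · (0.369390 − 0.720732) = -0.0292785.
Partial sum through k=1: 164.170.
Order-2 term: −1/720 · (0.000641532 − 0.000934400) = 4.06762e-07.
Partial sum through k=2: 164.170.
Order-3 term: 1/30240 · (4.38695e-07 − 6.11958e-07) = -5.72960e-12.
Partial sum through k=3: 164.170.
Order-4 term: −1/1209600 · (2.42500e-10 − 3.32437e-10) = 7.43532e-17.

S_4 ≈ 164.170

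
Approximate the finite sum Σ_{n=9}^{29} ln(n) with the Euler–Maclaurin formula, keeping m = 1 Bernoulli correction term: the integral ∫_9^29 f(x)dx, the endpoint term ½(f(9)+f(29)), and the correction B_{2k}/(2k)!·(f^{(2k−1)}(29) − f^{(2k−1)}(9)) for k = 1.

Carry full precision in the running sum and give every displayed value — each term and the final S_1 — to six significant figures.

The integral term ∫_9^29 ln(x) dx = 57.8766.
Boundary: ½(f(9) + f(29)) = ½(2.19722 + 3.36730) = 2.78226.
Running total after boundary: 60.6588.
Correction k=1: B_{2}/2! · (f^{(1)}(29) − f^{(1)}(9)) = 1/12 · (0.0344828 − 0.111111) = -0.00638570.

S_1 ≈ 60.6524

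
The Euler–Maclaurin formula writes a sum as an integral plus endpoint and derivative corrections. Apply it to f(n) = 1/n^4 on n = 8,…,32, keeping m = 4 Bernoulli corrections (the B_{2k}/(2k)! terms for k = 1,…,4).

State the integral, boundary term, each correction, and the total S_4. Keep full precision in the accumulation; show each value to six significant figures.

S_4 ≈ 0.000773501

∫_8^32 1/x^4 dx evaluates to 0.000640869.
½[f(8) + f(32)] = ½[0.000244141 + 9.53674e-07] = 0.000122547.
Running total after boundary: 0.000763416.
Correction k=1: B_{2}/2! · (f^{(1)}(32) − f^{(1)}(8)) = 1/12 · (-1.19209e-07 − (-0.000122070)) = 1.01626e-05.
Running total after k=1: 0.000773579.
Correction k=2: B_{4}/4! · (f^{(3)}(32) − f^{(3)}(8)) = −1/720 · (-3.49246e-09 − (-5.72205e-05)) = -7.94680e-08.
Running total after k=2: 0.000773499.
Correction k=3: B_{6}/6! · (f^{(5)}(32) − f^{(5)}(8)) = 1/30240 · (-1.90994e-10 − (-5.00679e-05)) = 1.65568e-09.
Running total after k=3: 0.000773501.
Correction k=4: B_{8}/8! · (f^{(7)}(32) − f^{(7)}(8)) = −1/1209600 · (-1.67866e-11 − (-7.04080e-05)) = -5.82076e-11.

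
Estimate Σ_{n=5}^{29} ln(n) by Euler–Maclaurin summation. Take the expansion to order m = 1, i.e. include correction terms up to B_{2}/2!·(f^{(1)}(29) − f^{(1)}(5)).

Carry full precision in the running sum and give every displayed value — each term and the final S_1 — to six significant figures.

The integral term ∫_5^29 ln(x) dx = 65.6044.
Endpoint term: (f(5) + f(29))/2 = (1.60944 + 3.36730)/2 = 2.48837.
Integral + boundary = 68.0928.
Order-1 term: 1/12 · (0.0344828 − 0.200000) = -0.0137931.

S_1 ≈ 68.0790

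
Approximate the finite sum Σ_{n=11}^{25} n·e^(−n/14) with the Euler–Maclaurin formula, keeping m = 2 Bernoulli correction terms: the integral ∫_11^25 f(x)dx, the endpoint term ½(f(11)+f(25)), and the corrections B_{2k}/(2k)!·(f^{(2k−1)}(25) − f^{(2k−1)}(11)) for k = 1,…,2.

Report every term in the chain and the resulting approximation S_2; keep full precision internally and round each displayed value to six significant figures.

S_2 ≈ 72.5598

Integral: ∫_11^25 x·e^(−x/14) dx = 67.9761.
½[f(11) + f(25)] = ½[5.01373 + 4.19193] = 4.60283.
Integral + boundary = 72.5790.
k=1: B_{2}/(2)! × [f^{(1)}(25) − f^{(1)}(11)] = 1/12 × (-0.131746 − 0.0976701) = -0.0191180.
Running total after k=1: 72.5598.
k=2: B_{4}/(4)! × [f^{(3)}(25) − f^{(3)}(11)] = −1/720 × (0.00103882 − 0.00514928) = 5.70897e-06.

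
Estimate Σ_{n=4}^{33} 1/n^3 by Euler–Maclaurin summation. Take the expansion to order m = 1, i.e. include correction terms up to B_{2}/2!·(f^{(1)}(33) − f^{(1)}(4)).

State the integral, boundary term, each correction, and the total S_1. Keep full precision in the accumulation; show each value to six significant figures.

S_1 ≈ 0.0395936

∫_4^33 1/x^3 dx evaluates to 0.0307909.
Boundary: ½(f(4) + f(33)) = ½(0.0156250 + 2.78265e-05) = 0.00782641.
Integral + boundary = 0.0386173.
k=1: B_{2}/(2)! × [f^{(1)}(33) − f^{(1)}(4)] = 1/12 × (-2.52968e-06 − (-0.0117188)) = 0.000976352.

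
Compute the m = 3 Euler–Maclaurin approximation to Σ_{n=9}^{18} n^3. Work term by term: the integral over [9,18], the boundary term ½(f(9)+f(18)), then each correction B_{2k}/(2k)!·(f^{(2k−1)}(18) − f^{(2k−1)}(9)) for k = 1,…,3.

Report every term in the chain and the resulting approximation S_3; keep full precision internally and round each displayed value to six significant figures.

∫_9^18 x^3 dx evaluates to 24603.8.
½[f(9) + f(18)] = ½[729.000 + 5832.00] = 3280.50.
Integral + boundary = 27884.2.
Order-1 term: 1/12 · (972.000 − 243.000) = 60.7500.
After k=1: 27945.0.
Order-2 term: −1/720 · (6.00000 − 6.00000) = 0.00000.
After k=2: 27945.0.
Order-3 term: 1/30240 · (0.00000 − 0.00000) = 0.00000.

S_3 ≈ 27945.0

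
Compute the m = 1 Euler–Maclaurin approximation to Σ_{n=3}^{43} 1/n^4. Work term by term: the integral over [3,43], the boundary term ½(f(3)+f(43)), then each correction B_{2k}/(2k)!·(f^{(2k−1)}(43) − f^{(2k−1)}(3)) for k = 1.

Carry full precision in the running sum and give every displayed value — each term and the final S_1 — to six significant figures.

Integral: ∫_3^43 1/x^4 dx = 0.0123415.
Boundary: ½(f(3) + f(43)) = ½(0.0123457 + 2.92500e-07) = 0.00617299.
Running total after boundary: 0.0185145.
Order-1 term: 1/12 · (-2.72093e-08 − (-0.0164609)) = 0.00137174.

S_1 ≈ 0.0198862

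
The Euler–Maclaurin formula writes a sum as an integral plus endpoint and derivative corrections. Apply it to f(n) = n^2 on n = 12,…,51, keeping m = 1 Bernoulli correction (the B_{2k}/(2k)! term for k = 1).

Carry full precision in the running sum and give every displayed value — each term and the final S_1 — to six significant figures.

S_1 ≈ 45020.0

∫_12^51 x^2 dx evaluates to 43641.0.
½[f(12) + f(51)] = ½[144.000 + 2601.00] = 1372.50.
Integral + boundary = 45013.5.
Correction k=1: B_{2}/2! · (f^{(1)}(51) − f^{(1)}(12)) = 1/12 · (102.000 − 24.0000) = 6.50000.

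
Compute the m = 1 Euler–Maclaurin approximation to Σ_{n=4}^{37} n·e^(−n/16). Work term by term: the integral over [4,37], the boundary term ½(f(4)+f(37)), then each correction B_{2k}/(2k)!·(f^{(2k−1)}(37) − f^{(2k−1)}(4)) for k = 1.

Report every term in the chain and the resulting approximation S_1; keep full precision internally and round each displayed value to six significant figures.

The integral term ∫_4^37 x·e^(−x/16) dx = 165.253.
Boundary: ½(f(4) + f(37)) = ½(3.11520 + 3.66350) = 3.38935.
So far: 168.642.
Correction k=1: B_{2}/2! · (f^{(1)}(37) − f^{(1)}(4)) = 1/12 · (-0.129955 − 0.584101) = -0.0595046.

S_1 ≈ 168.583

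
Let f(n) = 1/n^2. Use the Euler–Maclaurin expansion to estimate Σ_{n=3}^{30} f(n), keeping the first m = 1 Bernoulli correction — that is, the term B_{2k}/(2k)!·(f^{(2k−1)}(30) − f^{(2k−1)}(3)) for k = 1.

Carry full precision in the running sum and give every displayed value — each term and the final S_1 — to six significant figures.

The integral term ∫_3^30 1/x^2 dx = 0.300000.
Endpoint term: (f(3) + f(30))/2 = (0.111111 + 0.00111111)/2 = 0.0561111.
Integral + boundary = 0.356111.
Correction k=1: B_{2}/2! · (f^{(1)}(30) − f^{(1)}(3)) = 1/12 · (-7.40741e-05 − (-0.0740741)) = 0.00616667.

S_1 ≈ 0.362278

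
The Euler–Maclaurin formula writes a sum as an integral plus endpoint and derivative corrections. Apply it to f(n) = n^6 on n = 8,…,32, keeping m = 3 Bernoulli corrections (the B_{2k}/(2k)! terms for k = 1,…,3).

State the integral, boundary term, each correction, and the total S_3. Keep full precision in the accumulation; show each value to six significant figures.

Integral: ∫_8^32 x^6 dx = 4.90823e+09.
Endpoint term: (f(8) + f(32))/2 = (262144 + 1.07374e+09)/2 = 5.37002e+08.
So far: 5.44524e+09.
Order-1 term: 1/12 · (2.01327e+08 − 196608) = 1.67608e+07.
Running total after k=1: 5.46200e+09.
Order-2 term: −1/720 · (3.93216e+06 − 61440.0) = -5376.00.
Running total after k=2: 5.46199e+09.
Order-3 term: 1/30240 · (23040.0 − 5760.00) = 0.571429.

S_3 ≈ 5.46199e+09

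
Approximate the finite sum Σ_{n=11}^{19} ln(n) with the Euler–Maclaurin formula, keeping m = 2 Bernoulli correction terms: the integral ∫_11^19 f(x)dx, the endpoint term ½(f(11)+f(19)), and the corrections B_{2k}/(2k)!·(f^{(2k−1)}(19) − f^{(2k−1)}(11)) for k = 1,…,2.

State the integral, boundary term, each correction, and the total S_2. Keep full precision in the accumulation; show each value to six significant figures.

The integral term ∫_11^19 ln(x) dx = 21.5675.
Endpoint term: (f(11) + f(19))/2 = (2.39790 + 2.94444)/2 = 2.67117.
Integral + boundary = 24.2387.
Correction k=1: B_{2}/2! · (f^{(1)}(19) − f^{(1)}(11)) = 1/12 · (0.0526316 − 0.0909091) = -0.00318979.
Running total after k=1: 24.2355.
Correction k=2: B_{4}/4! · (f^{(3)}(19) − f^{(3)}(11)) = −1/720 · (0.000291588 − 0.00150263) = 1.68200e-06.

S_2 ≈ 24.2355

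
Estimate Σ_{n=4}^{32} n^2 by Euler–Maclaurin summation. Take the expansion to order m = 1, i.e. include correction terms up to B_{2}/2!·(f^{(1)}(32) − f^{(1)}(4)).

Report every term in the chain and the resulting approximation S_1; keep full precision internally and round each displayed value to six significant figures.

Integral: ∫_4^32 x^2 dx = 10901.3.
½[f(4) + f(32)] = ½[16.0000 + 1024.00] = 520.000.
So far: 11421.3.
k=1: B_{2}/(2)! × [f^{(1)}(32) − f^{(1)}(4)] = 1/12 × (64.0000 − 8.00000) = 4.66667.

S_1 ≈ 11426.0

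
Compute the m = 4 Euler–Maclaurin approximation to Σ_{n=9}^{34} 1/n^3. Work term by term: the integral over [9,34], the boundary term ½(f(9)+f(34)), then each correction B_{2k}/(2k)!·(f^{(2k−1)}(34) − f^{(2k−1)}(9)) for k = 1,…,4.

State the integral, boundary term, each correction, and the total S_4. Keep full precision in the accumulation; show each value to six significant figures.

∫_9^34 1/x^3 dx evaluates to 0.00574031.
Boundary: ½(f(9) + f(34)) = ½(0.00137174 + 2.54427e-05) = 0.000698592.
So far: 0.00643891.
k=1: B_{2}/(2)! × [f^{(1)}(34) − f^{(1)}(9)] = 1/12 × (-2.24494e-06 − (-0.000457247)) = 3.79169e-05.
After k=1: 0.00647682.
k=2: B_{4}/(4)! × [f^{(3)}(34) − f^{(3)}(9)] = −1/720 × (-3.88399e-08 − (-0.000112901)) = -1.56752e-07.
After k=2: 0.00647667.
k=3: B_{6}/(6)! × [f^{(5)}(34) − f^{(5)}(9)] = 1/30240 × (-1.41114e-09 − (-5.85410e-05)) = 1.93583e-09.
After k=3: 0.00647667.
k=4: B_{8}/(8)! × [f^{(7)}(34) − f^{(7)}(9)] = −1/1209600 × (-8.78909e-11 − (-5.20365e-05)) = -4.30195e-11.

S_4 ≈ 0.00647667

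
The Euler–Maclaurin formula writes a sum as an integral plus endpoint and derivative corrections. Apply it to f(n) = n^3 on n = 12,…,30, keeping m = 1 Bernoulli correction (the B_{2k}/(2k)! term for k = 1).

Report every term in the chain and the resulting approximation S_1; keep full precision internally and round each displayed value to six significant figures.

S_1 ≈ 211869

The integral term ∫_12^30 x^3 dx = 197316.
Boundary: ½(f(12) + f(30)) = ½(1728.00 + 27000.0) = 14364.0.
So far: 211680.
Correction k=1: B_{2}/2! · (f^{(1)}(30) − f^{(1)}(12)) = 1/12 · (2700.00 − 432.000) = 189.000.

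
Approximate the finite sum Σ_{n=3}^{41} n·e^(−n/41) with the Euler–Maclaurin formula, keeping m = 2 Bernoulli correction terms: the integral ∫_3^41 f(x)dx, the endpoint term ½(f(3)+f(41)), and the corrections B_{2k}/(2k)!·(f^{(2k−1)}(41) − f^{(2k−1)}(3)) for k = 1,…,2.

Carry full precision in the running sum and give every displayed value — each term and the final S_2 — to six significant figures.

S_2 ≈ 448.767

The integral term ∫_3^41 x·e^(−x/41) dx = 439.903.
Boundary: ½(f(3) + f(41)) = ½(2.78833 + 15.0831) = 8.93569.
So far: 448.839.
Correction k=1: B_{2}/2! · (f^{(1)}(41) − f^{(1)}(3)) = 1/12 · (0.00000 − 0.861434) = -0.0717862.
After k=1: 448.767.
Correction k=2: B_{4}/4! · (f^{(3)}(41) − f^{(3)}(3)) = −1/720 · (0.000437691 − 0.00161827) = 1.63970e-06.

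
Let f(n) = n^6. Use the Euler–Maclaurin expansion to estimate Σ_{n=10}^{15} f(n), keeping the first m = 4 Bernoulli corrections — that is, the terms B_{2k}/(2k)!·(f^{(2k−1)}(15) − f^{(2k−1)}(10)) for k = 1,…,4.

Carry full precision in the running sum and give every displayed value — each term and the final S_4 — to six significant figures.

S_4 ≈ 2.95045e+07

∫_10^15 x^6 dx evaluates to 2.29799e+07.
½[f(10) + f(15)] = ½[1.00000e+06 + 1.13906e+07] = 6.19531e+06.
Running total after boundary: 2.91752e+07.
k=1: B_{2}/(2)! × [f^{(1)}(15) − f^{(1)}(10)] = 1/12 × (4.55625e+06 − 600000) = 329688.
After k=1: 2.95049e+07.
k=2: B_{4}/(4)! × [f^{(3)}(15) − f^{(3)}(10)] = −1/720 × (405000 − 120000) = -395.833.
After k=2: 2.95045e+07.
k=3: B_{6}/(6)! × [f^{(5)}(15) − f^{(5)}(10)] = 1/30240 × (10800.0 − 7200.00) = 0.119048.
After k=3: 2.95045e+07.
k=4: B_{8}/(8)! × [f^{(7)}(15) − f^{(7)}(10)] = −1/1209600 × (0.00000 − 0.00000) = 0.00000.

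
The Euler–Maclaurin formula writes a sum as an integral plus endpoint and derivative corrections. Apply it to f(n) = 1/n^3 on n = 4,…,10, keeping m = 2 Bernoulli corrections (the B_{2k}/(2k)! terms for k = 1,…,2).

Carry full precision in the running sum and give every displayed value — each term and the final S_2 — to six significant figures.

S_2 ≈ 0.0354938

∫_4^10 1/x^3 dx evaluates to 0.0262500.
Boundary: ½(f(4) + f(10)) = ½(0.0156250 + 0.00100000) = 0.00831250.
So far: 0.0345625.
k=1: B_{2}/(2)! × [f^{(1)}(10) − f^{(1)}(4)] = 1/12 × (-0.000300000 − (-0.0117188)) = 0.000951563.
Running total after k=1: 0.0355141.
k=2: B_{4}/(4)! × [f^{(3)}(10) − f^{(3)}(4)] = −1/720 × (-6.00000e-05 − (-0.0146484)) = -2.02617e-05.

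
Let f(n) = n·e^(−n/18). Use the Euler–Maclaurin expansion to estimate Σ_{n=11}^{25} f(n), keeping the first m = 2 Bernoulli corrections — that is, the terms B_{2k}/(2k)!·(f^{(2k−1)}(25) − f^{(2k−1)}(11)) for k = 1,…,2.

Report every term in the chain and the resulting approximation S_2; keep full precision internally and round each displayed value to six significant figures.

The integral term ∫_11^25 x·e^(−x/18) dx = 90.3156.
½[f(11) + f(25)] = ½[5.97022 + 6.23381] = 6.10201.
Running total after boundary: 96.4176.
Order-1 term: 1/12 · (-0.0969703 − 0.211068) = -0.0256699.
Partial sum through k=1: 96.3919.
Order-2 term: −1/720 · (0.00123992 − 0.00400174) = 3.83586e-06.

S_2 ≈ 96.3919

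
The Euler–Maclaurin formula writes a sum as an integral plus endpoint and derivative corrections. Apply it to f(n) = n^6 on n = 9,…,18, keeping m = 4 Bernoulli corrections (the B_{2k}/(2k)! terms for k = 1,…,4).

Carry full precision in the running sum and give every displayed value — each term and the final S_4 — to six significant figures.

S_4 ≈ 1.04963e+08

Integral: ∫_9^18 x^6 dx = 8.67767e+07.
½[f(9) + f(18)] = ½[531441 + 3.40122e+07] = 1.72718e+07.
Running total after boundary: 1.04049e+08.
k=1: B_{2}/(2)! × [f^{(1)}(18) − f^{(1)}(9)] = 1/12 × (1.13374e+07 − 354294) = 915260.
After k=1: 1.04964e+08.
k=2: B_{4}/(4)! × [f^{(3)}(18) − f^{(3)}(9)] = −1/720 × (699840 − 87480.0) = -850.500.
After k=2: 1.04963e+08.
k=3: B_{6}/(6)! × [f^{(5)}(18) − f^{(5)}(9)] = 1/30240 × (12960.0 − 6480.00) = 0.214286.
After k=3: 1.04963e+08.
k=4: B_{8}/(8)! × [f^{(7)}(18) − f^{(7)}(9)] = −1/1209600 × (0.00000 − 0.00000) = 0.00000.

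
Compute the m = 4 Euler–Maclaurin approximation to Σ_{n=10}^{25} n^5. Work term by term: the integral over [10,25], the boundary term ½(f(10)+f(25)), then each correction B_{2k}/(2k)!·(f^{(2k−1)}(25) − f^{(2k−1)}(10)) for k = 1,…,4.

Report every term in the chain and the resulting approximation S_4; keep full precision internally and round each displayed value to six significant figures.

S_4 ≈ 4.56148e+07

Integral: ∫_10^25 x^5 dx = 4.05234e+07.
½[f(10) + f(25)] = ½[100000 + 9.76562e+06] = 4.93281e+06.
Integral + boundary = 4.54562e+07.
k=1: B_{2}/(2)! × [f^{(1)}(25) − f^{(1)}(10)] = 1/12 × (1.95312e+06 − 50000.0) = 158594.
After k=1: 4.56148e+07.
k=2: B_{4}/(4)! × [f^{(3)}(25) − f^{(3)}(10)] = −1/720 × (37500.0 − 6000.00) = -43.7500.
After k=2: 4.56148e+07.
k=3: B_{6}/(6)! × [f^{(5)}(25) − f^{(5)}(10)] = 1/30240 × (120.000 − 120.000) = 0.00000.
After k=3: 4.56148e+07.
k=4: B_{8}/(8)! × [f^{(7)}(25) − f^{(7)}(10)] = −1/1209600 × (0.00000 − 0.00000) = 0.00000.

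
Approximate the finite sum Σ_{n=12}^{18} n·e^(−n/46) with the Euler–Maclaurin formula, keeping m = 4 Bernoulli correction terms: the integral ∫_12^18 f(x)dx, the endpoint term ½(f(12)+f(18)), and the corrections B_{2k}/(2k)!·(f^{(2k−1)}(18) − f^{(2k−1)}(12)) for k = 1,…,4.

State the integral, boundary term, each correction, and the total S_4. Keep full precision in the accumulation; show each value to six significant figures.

∫_12^18 x·e^(−x/46) dx evaluates to 64.7203.
½[f(12) + f(18)] = ½[9.24458 + 12.1711] = 10.7079.
So far: 75.4282.
Order-1 term: 1/12 · (0.411584 − 0.569412) = -0.0131523.
After k=1: 75.4150.
Order-2 term: −1/720 · (0.000833617 − 0.000997247) = 2.27265e-07.
After k=2: 75.4150.
Order-3 term: 1/30240 · (6.95994e-07 − 8.15405e-07) = -3.94877e-12.
After k=3: 75.4150.
Order-4 term: −1/1209600 · (4.71658e-10 − 5.47977e-10) = 6.30945e-17.

S_4 ≈ 75.4150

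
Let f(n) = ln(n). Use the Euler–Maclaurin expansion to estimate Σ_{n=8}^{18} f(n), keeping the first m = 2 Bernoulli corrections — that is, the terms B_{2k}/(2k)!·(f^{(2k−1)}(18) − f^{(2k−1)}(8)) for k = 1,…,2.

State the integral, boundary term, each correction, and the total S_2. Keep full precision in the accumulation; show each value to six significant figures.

S_2 ≈ 27.8703

The integral term ∫_8^18 ln(x) dx = 25.3912.
Endpoint term: (f(8) + f(18))/2 = (2.07944 + 2.89037)/2 = 2.48491.
Running total after boundary: 27.8761.
k=1: B_{2}/(2)! × [f^{(1)}(18) − f^{(1)}(8)] = 1/12 × (0.0555556 − 0.125000) = -0.00578704.
Running total after k=1: 27.8703.
k=2: B_{4}/(4)! × [f^{(3)}(18) − f^{(3)}(8)] = −1/720 × (0.000342936 − 0.00390625) = 4.94905e-06.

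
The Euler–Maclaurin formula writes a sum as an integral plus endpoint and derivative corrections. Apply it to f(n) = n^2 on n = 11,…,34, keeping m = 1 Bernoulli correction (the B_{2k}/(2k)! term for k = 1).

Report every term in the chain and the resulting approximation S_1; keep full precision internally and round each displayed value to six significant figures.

Integral: ∫_11^34 x^2 dx = 12657.7.
½[f(11) + f(34)] = ½[121.000 + 1156.00] = 638.500.
So far: 13296.2.
k=1: B_{2}/(2)! × [f^{(1)}(34) − f^{(1)}(11)] = 1/12 × (68.0000 − 22.0000) = 3.83333.

S_1 ≈ 13300.0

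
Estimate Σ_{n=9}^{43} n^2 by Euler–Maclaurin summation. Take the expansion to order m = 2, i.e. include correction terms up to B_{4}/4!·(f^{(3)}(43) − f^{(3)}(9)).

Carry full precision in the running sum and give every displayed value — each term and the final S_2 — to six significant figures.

∫_9^43 x^2 dx evaluates to 26259.3.
½[f(9) + f(43)] = ½[81.0000 + 1849.00] = 965.000.
So far: 27224.3.
Correction k=1: B_{2}/2! · (f^{(1)}(43) − f^{(1)}(9)) = 1/12 · (86.0000 − 18.0000) = 5.66667.
Running total after k=1: 27230.0.
Correction k=2: B_{4}/4! · (f^{(3)}(43) − f^{(3)}(9)) = −1/720 · (0.00000 − 0.00000) = 0.00000.

S_2 ≈ 27230.0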